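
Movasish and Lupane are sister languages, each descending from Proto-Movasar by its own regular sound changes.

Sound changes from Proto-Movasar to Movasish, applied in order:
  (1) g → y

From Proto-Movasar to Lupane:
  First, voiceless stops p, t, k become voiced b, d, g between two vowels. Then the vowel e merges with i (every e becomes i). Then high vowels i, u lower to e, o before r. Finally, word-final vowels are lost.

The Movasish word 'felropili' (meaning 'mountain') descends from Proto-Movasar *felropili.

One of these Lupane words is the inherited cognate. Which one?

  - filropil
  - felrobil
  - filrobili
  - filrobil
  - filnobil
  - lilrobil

Lupane: *felropili > felrobili > filrobili > filrobil  (by intervocalic voicing, vowel merger, apocope)
Among the options, 'filrobil' alone shows every Lupane change applied in order.

filrobil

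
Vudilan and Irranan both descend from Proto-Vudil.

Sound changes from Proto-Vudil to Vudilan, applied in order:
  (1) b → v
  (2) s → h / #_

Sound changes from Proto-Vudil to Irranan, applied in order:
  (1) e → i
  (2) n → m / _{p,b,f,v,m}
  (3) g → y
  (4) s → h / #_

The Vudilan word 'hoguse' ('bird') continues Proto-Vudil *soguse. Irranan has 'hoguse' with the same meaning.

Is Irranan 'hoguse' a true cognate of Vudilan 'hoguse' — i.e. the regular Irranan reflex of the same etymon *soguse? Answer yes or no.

Derive the expected Irranan reflex of *soguse:
Irranan: start from *soguse.
  rule 1 (vowel merger): soguse → sogusi
  rule 2: no change — sogusi
  rule 3 (unconditioned shift): sogusi → soyusi
  rule 4 (debuccalisation): soyusi → hoyusi
  ⇒ Irranan hoyusi
The regular Irranan reflex would be 'hoyusi', but the attested form is 'hoguse'. The correspondence is irregular, so they are not cognates (the Irranan form has a different source).

no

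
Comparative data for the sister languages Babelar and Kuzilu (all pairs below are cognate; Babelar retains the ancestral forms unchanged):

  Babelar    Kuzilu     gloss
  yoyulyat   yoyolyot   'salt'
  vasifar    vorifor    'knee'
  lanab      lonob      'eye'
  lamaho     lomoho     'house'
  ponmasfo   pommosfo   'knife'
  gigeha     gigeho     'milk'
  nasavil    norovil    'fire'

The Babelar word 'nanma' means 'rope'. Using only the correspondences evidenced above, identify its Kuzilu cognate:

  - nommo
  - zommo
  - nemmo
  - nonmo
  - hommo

lanab ~ lonob — Babelar a corresponds to Kuzilu o after a consonant, before a nasal.
ponmasfo ~ pommosfo — Babelar n corresponds to Kuzilu m after a vowel, before a nasal.
gigeha ~ gigeho — Babelar a corresponds to Kuzilu o word-finally.
Applying these to Babelar 'nanma':
  nanma → nonma   (a→o after a consonant, before a nasal)
  nonma → nomma   (n→m after a vowel, before a nasal)
  nomma → nommo   (a→o word-finally)
So the Kuzilu cognate is 'nommo'.

nommo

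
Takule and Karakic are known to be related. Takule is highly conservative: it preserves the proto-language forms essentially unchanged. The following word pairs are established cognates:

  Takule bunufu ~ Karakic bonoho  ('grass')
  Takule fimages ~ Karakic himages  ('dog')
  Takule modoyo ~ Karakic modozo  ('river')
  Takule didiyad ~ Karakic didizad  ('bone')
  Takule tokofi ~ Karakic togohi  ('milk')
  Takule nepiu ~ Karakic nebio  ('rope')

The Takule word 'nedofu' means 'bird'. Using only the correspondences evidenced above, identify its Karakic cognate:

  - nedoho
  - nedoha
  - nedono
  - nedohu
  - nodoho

bunufu ~ bonoho — Takule f corresponds to Karakic h between vowels (before a back vowel).
bunufu ~ bonoho — Takule u corresponds to Karakic o word-finally.
Applying these to Takule 'nedofu':
  nedofu → nedohu   (f→h between vowels (before a back vowel))
  nedohu → nedoho   (u→o word-finally)
So the Karakic cognate is 'nedoho'.

nedoho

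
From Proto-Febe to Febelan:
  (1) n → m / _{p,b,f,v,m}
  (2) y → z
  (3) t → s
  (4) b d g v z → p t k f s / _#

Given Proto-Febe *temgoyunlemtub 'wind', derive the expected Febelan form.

Febelan: *temgoyunlemtub > temgozunlemtub > semgozunlemsub > semgozunlemsup  (by unconditioned shift, unconditioned shift, final devoicing)

semgozunlemsup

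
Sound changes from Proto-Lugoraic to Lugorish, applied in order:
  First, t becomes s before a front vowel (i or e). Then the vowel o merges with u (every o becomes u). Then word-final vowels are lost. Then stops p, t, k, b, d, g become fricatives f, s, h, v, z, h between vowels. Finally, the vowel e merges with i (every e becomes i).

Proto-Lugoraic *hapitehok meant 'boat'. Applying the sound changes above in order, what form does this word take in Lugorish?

hafisihuk

Lugorish: *hapitehok > hapisehok > hapisehuk > hafisehuk > hafisihuk  (by palatalisation, vowel merger, intervocalic lenition, vowel merger)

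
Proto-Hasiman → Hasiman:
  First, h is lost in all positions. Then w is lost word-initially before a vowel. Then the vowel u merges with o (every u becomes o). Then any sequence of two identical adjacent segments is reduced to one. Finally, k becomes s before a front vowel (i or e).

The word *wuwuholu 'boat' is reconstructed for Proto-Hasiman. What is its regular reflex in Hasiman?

owolo

Hasiman: *wuwuholu > wuwuolu > uwuolu > owoolo > owolo  (by h-loss, glide loss, vowel merger, degemination)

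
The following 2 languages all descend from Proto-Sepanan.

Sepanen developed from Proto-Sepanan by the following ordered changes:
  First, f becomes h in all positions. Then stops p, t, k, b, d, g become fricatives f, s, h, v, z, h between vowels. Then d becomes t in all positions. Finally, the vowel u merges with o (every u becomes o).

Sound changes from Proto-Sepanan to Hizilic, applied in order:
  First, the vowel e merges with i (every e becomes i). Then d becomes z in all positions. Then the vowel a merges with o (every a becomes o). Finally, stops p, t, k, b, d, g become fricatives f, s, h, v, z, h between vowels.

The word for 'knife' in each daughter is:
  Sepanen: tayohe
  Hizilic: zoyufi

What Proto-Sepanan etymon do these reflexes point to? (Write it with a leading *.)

*dayufe

Position 1: Sepanen has t, Hizilic has z. Taking the neighbouring segments as reconstructed: Sepanen t could go back to *t or *d; Hizilic z could go back to *d or *z — the one source consistent with every daughter is *d.
Position 6: Sepanen has e, Hizilic has i. Sepanen preserves e here (none of its changes turn any other segment into e), so the proto-segment is *e.
This points to *dayufe. Verify forward in each daughter:
Sepanen: *dayufe > dayuhe > tayuhe > tayohe  (by unconditioned shift, unconditioned shift, vowel merger)
Hizilic: *dayufe
  dayufe → dayufi   [vowel merger]
  dayufi → zayufi   [unconditioned shift]
  zayufi → zoyufi   [vowel merger]
  zoyufi (rule 4 does not apply)
  giving Hizilic zoyufi.
*dayufe is the unique common source.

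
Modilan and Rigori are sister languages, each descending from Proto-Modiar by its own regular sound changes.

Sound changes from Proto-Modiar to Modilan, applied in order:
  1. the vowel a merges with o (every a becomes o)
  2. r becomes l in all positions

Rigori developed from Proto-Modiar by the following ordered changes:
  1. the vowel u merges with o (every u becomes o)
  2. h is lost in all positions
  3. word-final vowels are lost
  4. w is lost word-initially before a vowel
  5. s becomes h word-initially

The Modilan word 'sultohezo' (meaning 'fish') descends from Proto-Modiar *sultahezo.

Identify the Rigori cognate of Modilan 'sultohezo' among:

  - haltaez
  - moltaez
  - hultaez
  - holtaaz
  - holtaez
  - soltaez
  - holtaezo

holtaez

Rigori: start from *sultahezo.
  rule 1 (vowel merger): sultahezo → soltahezo
  rule 2 (h-loss): soltahezo → soltaezo
  rule 3 (apocope): soltaezo → soltaez
  rule 4: no change — soltaez
  rule 5 (debuccalisation): soltaez → holtaez
  ⇒ Rigori holtaez
Only 'holtaez' matches the regular Rigori development of *sultahezo.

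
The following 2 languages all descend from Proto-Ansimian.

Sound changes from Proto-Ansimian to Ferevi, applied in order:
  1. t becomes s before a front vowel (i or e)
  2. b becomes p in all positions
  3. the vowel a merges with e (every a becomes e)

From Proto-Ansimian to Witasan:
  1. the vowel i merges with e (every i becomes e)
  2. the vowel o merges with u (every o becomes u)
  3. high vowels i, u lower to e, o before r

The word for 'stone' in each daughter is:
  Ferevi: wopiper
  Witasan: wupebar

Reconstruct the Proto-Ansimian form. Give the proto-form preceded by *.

*wopibar

Position 6: Ferevi has e, Witasan has a. Witasan preserves a here (none of its changes turn any other segment into a), so the proto-segment is *a.
Position 2: Ferevi has o, Witasan has u. Ferevi preserves o here (none of its changes turn any other segment into o), so the proto-segment is *o.
Position 5: Ferevi has p, Witasan has b. Witasan preserves b here (none of its changes turn any other segment into b), so the proto-segment is *b.
Verify the candidate proto-form against each daughter:
Ferevi: start from *wopibar.
  rule 1: no change — wopibar
  rule 2 (unconditioned shift): wopibar → wopipar
  rule 3 (vowel merger): wopipar → wopiper
  ⇒ Ferevi wopiper
Witasan: *wopibar > wopebar > wupebar  (by vowel merger, vowel merger)
No other proto-form is consistent with every reflex, so the reconstruction is *wopibar.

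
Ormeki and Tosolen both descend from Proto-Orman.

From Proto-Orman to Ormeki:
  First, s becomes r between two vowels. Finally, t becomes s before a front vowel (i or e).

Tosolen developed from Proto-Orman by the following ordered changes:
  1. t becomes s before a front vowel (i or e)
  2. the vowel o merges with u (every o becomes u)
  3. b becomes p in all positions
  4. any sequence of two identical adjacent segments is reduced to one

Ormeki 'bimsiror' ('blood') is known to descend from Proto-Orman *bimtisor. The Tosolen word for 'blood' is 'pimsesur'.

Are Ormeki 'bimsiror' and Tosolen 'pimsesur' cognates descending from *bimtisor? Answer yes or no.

Derive the expected Tosolen reflex of *bimtisor:
Tosolen: *bimtisor > bimsisor > bimsisur > pimsisur  (by palatalisation, vowel merger, unconditioned shift)
The regular Tosolen reflex would be 'pimsisur', but the attested form is 'pimsesur'. The correspondence is irregular, so they are not cognates (the Tosolen form has a different source).

no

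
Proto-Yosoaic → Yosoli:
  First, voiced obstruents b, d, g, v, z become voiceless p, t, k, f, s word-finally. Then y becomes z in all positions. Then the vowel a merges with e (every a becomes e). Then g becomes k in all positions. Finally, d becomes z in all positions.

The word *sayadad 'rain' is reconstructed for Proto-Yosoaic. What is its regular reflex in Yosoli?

Yosoli: *sayadad
  sayadad → sayadat   [final devoicing]
  sayadat → sazadat   [unconditioned shift]
  sazadat → sezedet   [vowel merger]
  sezedet (rule 4 does not apply)
  sezedet → sezezet   [unconditioned shift]
  giving Yosoli sezezet.

sezezet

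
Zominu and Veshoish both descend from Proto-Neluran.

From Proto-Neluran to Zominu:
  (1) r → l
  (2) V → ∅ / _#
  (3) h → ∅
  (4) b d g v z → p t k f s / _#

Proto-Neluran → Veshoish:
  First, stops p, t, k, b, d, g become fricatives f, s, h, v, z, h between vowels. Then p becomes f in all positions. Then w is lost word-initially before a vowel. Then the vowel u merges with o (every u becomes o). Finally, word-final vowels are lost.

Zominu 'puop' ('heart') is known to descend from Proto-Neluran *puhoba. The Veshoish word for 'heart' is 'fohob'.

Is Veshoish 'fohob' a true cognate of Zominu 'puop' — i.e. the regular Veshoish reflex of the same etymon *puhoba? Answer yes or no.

no

Derive the expected Veshoish reflex of *puhoba:
Veshoish: *puhoba > puhova > fuhova > fohova > fohov  (by intervocalic lenition, unconditioned shift, vowel merger, apocope)
The regular Veshoish reflex would be 'fohov', but the attested form is 'fohob'. The correspondence is irregular, so they are not cognates (the Veshoish form has a different source).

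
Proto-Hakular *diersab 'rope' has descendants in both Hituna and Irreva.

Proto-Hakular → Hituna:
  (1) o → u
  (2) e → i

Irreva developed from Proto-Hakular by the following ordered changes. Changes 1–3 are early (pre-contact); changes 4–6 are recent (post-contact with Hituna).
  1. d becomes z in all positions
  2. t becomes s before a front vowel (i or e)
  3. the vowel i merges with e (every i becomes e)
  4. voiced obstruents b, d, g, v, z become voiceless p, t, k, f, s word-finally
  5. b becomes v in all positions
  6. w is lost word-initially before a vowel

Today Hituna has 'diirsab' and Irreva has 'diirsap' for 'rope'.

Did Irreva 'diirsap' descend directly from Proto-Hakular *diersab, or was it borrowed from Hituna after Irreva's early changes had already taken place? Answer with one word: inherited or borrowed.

borrowed

If inherited, *diersab would pass through all of Irreva's changes:
Irreva: *diersab > ziersab > zeersab > zeersap  (by unconditioned shift, vowel merger, final devoicing)
If borrowed from Hituna 'diirsab' after the early changes, it would undergo only the recent ones:
  rule 4 (final devoicing): diirsab → diirsap
  rule 5 (unconditioned shift): no change (diirsap)
  rule 6 (glide loss): no change (diirsap)
  ⇒ as a loan: diirsap
Irreva 'diirsap' matches the loan outcome 'diirsap', not the inherited 'zeersap' — it skipped the early Irreva changes, so it was borrowed from Hituna.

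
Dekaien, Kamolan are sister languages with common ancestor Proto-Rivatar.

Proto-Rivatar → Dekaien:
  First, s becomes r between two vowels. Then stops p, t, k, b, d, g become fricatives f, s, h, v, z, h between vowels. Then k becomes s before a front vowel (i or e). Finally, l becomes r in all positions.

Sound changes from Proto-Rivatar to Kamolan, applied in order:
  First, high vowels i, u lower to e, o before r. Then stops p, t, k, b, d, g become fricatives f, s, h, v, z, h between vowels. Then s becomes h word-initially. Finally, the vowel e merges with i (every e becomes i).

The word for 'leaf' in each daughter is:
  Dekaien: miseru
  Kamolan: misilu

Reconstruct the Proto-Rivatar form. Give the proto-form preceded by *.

Position 3: Dekaien has s, Kamolan has s. Taking the neighbouring segments as reconstructed: Dekaien s can only go back to *t; Kamolan s could go back to *t or *s — the one source consistent with every daughter is *t.
Position 4: Dekaien has e, Kamolan has i. Dekaien preserves e here (none of its changes turn any other segment into e), so the proto-segment is *e.
This points to *mitelu. Verify forward in each daughter:
Dekaien: start from *mitelu.
  rule 1: no change — mitelu
  rule 2 (intervocalic lenition): mitelu → miselu
  rule 3: no change — miselu
  rule 4 (unconditioned shift): miselu → miseru
  ⇒ Dekaien miseru
Kamolan: *mitelu
  mitelu (rule 1 does not apply)
  mitelu → miselu   [intervocalic lenition]
  miselu (rule 3 does not apply)
  miselu → misilu   [vowel merger]
  giving Kamolan misilu.
*mitelu is the unique common source.

*mitelu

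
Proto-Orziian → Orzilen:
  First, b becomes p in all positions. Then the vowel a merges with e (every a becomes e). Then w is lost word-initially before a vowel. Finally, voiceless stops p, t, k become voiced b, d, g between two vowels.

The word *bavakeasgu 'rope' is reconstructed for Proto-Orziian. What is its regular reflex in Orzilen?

Orzilen: *bavakeasgu
  bavakeasgu → pavakeasgu   [unconditioned shift]
  pavakeasgu → pevekeesgu   [vowel merger]
  pevekeesgu (rule 3 does not apply)
  pevekeesgu → pevegeesgu   [intervocalic voicing]
  giving Orzilen pevegeesgu.

pevegeesgu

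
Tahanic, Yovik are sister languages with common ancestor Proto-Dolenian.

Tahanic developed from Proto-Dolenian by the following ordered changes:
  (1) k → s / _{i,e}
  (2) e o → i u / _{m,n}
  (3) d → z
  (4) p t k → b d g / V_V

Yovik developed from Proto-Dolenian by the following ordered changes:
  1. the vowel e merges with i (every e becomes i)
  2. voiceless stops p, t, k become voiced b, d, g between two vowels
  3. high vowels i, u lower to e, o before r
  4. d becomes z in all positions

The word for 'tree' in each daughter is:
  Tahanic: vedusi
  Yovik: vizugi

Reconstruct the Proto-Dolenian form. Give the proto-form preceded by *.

Position 2: Tahanic has e, Yovik has i. Tahanic preserves e here (none of its changes turn any other segment into e), so the proto-segment is *e.
Position 3: Tahanic has d, Yovik has z. In Tahanic, d can only continue *t, so the proto-segment is *t.
Verify the candidate proto-form against each daughter:
Tahanic: *vetuki > vetusi > vedusi  (by palatalisation, intervocalic voicing)
Yovik: start from *vetuki.
  rule 1 (vowel merger): vetuki → vituki
  rule 2 (intervocalic voicing): vituki → vidugi
  rule 3: no change — vidugi
  rule 4 (unconditioned shift): vidugi → vizugi
  ⇒ Yovik vizugi
Only *vetuki yields all of Tahanic vedusi, Yovik vizugi.

*vetuki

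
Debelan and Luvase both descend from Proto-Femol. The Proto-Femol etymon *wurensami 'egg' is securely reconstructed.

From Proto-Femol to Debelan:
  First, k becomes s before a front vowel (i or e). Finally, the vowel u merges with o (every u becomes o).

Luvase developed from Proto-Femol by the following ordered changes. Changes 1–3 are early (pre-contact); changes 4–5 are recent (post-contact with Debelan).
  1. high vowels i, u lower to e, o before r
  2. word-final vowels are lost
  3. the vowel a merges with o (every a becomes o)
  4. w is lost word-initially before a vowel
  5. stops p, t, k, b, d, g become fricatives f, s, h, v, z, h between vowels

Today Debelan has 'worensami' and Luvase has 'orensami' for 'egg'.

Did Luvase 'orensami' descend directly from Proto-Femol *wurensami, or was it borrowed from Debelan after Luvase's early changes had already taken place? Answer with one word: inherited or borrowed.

If inherited, *wurensami would pass through all of Luvase's changes:
Luvase: *wurensami > worensami > worensam > worensom > orensom  (by pre-rhotic lowering, apocope, vowel merger, glide loss)
If borrowed from Debelan 'worensami' after the early changes, it would undergo only the recent ones:
  rule 4 (glide loss): worensami → orensami
  rule 5 (intervocalic lenition): no change (orensami)
  ⇒ as a loan: orensami
Luvase 'orensami' matches the loan outcome 'orensami', not the inherited 'orensom' — it skipped the early Luvase changes, so it was borrowed from Debelan.

borrowed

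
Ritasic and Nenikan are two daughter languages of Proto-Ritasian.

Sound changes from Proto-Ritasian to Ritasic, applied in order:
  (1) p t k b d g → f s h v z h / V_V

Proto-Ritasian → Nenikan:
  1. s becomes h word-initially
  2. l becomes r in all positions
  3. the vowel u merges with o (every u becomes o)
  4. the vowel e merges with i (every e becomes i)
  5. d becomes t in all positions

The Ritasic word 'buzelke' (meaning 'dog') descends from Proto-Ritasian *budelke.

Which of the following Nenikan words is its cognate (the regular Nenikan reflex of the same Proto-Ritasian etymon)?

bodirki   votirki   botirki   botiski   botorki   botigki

Nenikan: *budelke
  budelke (rule 1 does not apply)
  budelke → buderke   [unconditioned shift]
  buderke → boderke   [vowel merger]
  boderke → bodirki   [vowel merger]
  bodirki → botirki   [unconditioned shift]
  giving Nenikan botirki.
The other candidates each miss or misapply at least one Nenikan change.

botirki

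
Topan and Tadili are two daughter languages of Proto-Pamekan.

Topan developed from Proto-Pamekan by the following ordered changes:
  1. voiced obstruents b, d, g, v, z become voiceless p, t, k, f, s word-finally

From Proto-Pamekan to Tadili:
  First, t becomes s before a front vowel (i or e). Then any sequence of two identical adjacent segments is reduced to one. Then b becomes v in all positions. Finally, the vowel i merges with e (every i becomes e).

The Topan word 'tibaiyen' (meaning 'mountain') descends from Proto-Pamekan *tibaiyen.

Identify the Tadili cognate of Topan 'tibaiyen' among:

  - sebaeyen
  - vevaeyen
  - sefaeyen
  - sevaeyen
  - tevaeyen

Tadili: *tibaiyen
  tibaiyen → sibaiyen   [palatalisation]
  sibaiyen (rule 2 does not apply)
  sibaiyen → sivaiyen   [unconditioned shift]
  sivaiyen → sevaeyen   [vowel merger]
  giving Tadili sevaeyen.
Among the options, 'sevaeyen' alone shows every Tadili change applied in order.

sevaeyen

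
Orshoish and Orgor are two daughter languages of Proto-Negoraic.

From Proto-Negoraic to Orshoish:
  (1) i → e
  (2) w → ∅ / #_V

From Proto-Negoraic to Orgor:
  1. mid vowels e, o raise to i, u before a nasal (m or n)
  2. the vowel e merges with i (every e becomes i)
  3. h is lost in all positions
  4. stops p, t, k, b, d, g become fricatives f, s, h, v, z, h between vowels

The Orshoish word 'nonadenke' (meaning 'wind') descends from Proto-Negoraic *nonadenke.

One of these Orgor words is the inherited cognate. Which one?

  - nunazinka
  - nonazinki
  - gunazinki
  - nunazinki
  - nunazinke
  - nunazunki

Orgor: *nonadenke
  nonadenke → nunadinke   [pre-nasal raising]
  nunadinke → nunadinki   [vowel merger]
  nunadinki (rule 3 does not apply)
  nunadinki → nunazinki   [intervocalic lenition]
  giving Orgor nunazinki.
Among the options, 'nunazinki' alone shows every Orgor change applied in order.

nunazinki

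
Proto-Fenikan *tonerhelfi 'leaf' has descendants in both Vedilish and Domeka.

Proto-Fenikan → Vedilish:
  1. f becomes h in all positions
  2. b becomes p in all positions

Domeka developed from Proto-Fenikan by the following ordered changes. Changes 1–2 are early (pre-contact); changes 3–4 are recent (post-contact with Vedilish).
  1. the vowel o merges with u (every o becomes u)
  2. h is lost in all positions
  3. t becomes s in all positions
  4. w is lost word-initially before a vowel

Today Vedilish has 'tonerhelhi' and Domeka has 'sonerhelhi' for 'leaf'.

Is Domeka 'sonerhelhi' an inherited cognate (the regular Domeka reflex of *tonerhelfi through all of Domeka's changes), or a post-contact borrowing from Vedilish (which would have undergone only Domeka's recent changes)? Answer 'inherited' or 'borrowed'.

borrowed

If inherited, *tonerhelfi would pass through all of Domeka's changes:
Domeka: start from *tonerhelfi.
  rule 1 (vowel merger): tonerhelfi → tunerhelfi
  rule 2 (h-loss): tunerhelfi → tunerelfi
  rule 3 (unconditioned shift): tunerelfi → sunerelfi
  rule 4: no change — sunerelfi
  ⇒ Domeka sunerelfi
If borrowed from Vedilish 'tonerhelhi' after the early changes, it would undergo only the recent ones:
  rule 3 (unconditioned shift): tonerhelhi → sonerhelhi
  rule 4 (glide loss): no change (sonerhelhi)
  ⇒ as a loan: sonerhelhi
Domeka 'sonerhelhi' matches the loan outcome 'sonerhelhi', not the inherited 'sunerelfi' — it skipped the early Domeka changes, so it was borrowed from Vedilish.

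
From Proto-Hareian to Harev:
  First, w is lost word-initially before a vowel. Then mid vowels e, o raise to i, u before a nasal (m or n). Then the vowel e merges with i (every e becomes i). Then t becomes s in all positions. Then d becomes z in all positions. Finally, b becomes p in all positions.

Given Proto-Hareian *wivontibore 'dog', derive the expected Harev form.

Harev: *wivontibore
  wivontibore → ivontibore   [glide loss]
  ivontibore → ivuntibore   [pre-nasal raising]
  ivuntibore → ivuntibori   [vowel merger]
  ivuntibori → ivunsibori   [unconditioned shift]
  ivunsibori (rule 5 does not apply)
  ivunsibori → ivunsipori   [unconditioned shift]
  giving Harev ivunsipori.

ivunsipori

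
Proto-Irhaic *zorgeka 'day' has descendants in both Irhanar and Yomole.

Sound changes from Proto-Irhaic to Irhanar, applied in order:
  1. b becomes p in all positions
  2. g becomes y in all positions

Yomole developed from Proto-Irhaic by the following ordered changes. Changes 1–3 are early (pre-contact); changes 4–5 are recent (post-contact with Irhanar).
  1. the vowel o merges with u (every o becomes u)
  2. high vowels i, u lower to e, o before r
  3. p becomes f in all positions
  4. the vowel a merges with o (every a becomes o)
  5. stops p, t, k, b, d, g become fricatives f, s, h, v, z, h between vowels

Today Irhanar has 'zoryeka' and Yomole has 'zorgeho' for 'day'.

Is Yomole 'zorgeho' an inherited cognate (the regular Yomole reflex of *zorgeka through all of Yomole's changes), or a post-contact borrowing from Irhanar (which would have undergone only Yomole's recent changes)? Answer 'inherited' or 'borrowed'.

If inherited, *zorgeka would pass through all of Yomole's changes:
Yomole: *zorgeka > zurgeka > zorgeka > zorgeko > zorgeho  (by vowel merger, pre-rhotic lowering, vowel merger, intervocalic lenition)
If borrowed from Irhanar 'zoryeka' after the early changes, it would undergo only the recent ones:
  rule 4 (vowel merger): zoryeka → zoryeko
  rule 5 (intervocalic lenition): zoryeko → zoryeho
  ⇒ as a loan: zoryeho
Yomole 'zorgeho' matches the inherited outcome exactly, so it is an inherited cognate, not a loan.

inherited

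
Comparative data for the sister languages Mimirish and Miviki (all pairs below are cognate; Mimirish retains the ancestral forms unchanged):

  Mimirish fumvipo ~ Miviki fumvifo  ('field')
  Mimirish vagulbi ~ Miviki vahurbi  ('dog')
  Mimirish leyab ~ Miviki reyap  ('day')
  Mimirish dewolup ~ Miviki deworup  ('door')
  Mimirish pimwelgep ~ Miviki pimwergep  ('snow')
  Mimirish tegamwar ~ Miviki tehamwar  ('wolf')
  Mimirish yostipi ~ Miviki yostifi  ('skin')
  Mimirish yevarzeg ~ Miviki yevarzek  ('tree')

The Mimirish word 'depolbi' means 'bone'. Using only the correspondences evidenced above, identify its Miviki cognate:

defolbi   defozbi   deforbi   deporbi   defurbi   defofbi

fumvipo ~ fumvifo — Mimirish p corresponds to Miviki f between vowels (before a back vowel).
vagulbi ~ vahurbi — Mimirish l corresponds to Miviki r after a vowel, before a labial obstruent.
Applying these to Mimirish 'depolbi':
  depolbi → defolbi   (p→f between vowels (before a back vowel))
  defolbi → deforbi   (l→r after a vowel, before a labial obstruent)
So the Miviki cognate is 'deforbi'.

deforbi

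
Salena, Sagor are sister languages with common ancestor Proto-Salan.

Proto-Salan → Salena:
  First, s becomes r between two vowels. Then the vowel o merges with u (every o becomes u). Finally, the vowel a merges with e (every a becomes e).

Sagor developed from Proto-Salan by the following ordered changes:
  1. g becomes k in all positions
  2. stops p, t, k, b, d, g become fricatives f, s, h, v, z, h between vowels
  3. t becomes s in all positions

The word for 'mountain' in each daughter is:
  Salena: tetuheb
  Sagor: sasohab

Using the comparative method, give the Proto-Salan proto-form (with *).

Position 4: Salena has u, Sagor has o. Sagor preserves o here (none of its changes turn any other segment into o), so the proto-segment is *o.
Position 2: Salena has e, Sagor has a. Sagor preserves a here (none of its changes turn any other segment into a), so the proto-segment is *a.
Verify the candidate proto-form against each daughter:
Salena: *tatohab
  tatohab (rule 1 does not apply)
  tatohab → tatuhab   [vowel merger]
  tatuhab → tetuheb   [vowel merger]
  giving Salena tetuheb.
Sagor: *tatohab
  tatohab (rule 1 does not apply)
  tatohab → tasohab   [intervocalic lenition]
  tasohab → sasohab   [unconditioned shift]
  giving Sagor sasohab.
Only *tatohab yields all of Salena tetuheb, Sagor sasohab.

*tatohab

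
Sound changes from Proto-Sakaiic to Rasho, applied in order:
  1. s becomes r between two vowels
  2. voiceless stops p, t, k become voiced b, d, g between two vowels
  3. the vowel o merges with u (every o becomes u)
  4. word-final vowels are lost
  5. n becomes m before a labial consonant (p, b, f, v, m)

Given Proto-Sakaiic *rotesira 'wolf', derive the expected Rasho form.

Rasho: *rotesira > roterira > roderira > ruderira > ruderir  (by rhotacism, intervocalic voicing, vowel merger, apocope)

ruderir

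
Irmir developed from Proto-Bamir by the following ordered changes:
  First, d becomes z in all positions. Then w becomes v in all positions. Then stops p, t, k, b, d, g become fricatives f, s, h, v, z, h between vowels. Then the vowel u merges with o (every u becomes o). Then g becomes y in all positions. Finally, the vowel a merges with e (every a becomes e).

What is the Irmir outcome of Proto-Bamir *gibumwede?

Irmir: start from *gibumwede.
  rule 1 (unconditioned shift): gibumwede → gibumweze
  rule 2 (unconditioned shift): gibumweze → gibumveze
  rule 3 (intervocalic lenition): gibumveze → givumveze
  rule 4 (vowel merger): givumveze → givomveze
  rule 5 (unconditioned shift): givomveze → yivomveze
  rule 6: no change — yivomveze
  ⇒ Irmir yivomveze

yivomveze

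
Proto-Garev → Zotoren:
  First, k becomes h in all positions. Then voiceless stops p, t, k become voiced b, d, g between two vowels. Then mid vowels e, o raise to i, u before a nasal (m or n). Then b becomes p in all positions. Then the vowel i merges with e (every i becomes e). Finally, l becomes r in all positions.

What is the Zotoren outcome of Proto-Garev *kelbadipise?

Zotoren: *kelbadipise > helbadipise > helbadibise > helpadipise > helpadepese > herpadepese  (by unconditioned shift, intervocalic voicing, unconditioned shift, vowel merger, unconditioned shift)

herpadepese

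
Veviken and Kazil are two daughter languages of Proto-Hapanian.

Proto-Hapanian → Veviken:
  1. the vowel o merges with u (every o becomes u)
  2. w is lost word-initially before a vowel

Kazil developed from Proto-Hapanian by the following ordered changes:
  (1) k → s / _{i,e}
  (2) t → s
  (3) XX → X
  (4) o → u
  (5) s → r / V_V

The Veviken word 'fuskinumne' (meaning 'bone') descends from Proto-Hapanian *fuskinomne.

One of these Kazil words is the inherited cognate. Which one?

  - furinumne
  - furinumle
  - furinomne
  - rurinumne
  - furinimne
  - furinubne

Kazil: start from *fuskinomne.
  rule 1 (palatalisation): fuskinomne → fussinomne
  rule 2: no change — fussinomne
  rule 3 (degemination): fussinomne → fusinomne
  rule 4 (vowel merger): fusinomne → fusinumne
  rule 5 (rhotacism): fusinumne → furinumne
  ⇒ Kazil furinumne
The other candidates each miss or misapply at least one Kazil change.

furinumne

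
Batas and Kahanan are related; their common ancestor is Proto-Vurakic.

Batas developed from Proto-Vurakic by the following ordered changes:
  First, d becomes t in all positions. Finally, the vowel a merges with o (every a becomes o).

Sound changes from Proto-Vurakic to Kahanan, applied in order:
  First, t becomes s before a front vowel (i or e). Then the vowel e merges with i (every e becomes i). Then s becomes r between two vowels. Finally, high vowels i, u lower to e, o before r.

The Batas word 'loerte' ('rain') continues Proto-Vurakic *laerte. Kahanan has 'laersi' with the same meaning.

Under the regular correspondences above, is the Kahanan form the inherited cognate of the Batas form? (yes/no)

yes

Derive the expected Kahanan reflex of *laerte:
Kahanan: *laerte
  laerte → laerse   [palatalisation]
  laerse → lairsi   [vowel merger]
  lairsi (rule 3 does not apply)
  lairsi → laersi   [pre-rhotic lowering]
  giving Kahanan laersi.
Kahanan 'laersi' matches the regular reflex exactly, so the pair is cognate.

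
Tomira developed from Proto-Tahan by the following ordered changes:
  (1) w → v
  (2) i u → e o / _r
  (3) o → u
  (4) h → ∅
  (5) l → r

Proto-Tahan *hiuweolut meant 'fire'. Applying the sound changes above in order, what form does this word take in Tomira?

Tomira: start from *hiuweolut.
  rule 1 (unconditioned shift): hiuweolut → hiuveolut
  rule 2: no change — hiuveolut
  rule 3 (vowel merger): hiuveolut → hiuveulut
  rule 4 (h-loss): hiuveulut → iuveulut
  rule 5 (unconditioned shift): iuveulut → iuveurut
  ⇒ Tomira iuveurut

iuveurut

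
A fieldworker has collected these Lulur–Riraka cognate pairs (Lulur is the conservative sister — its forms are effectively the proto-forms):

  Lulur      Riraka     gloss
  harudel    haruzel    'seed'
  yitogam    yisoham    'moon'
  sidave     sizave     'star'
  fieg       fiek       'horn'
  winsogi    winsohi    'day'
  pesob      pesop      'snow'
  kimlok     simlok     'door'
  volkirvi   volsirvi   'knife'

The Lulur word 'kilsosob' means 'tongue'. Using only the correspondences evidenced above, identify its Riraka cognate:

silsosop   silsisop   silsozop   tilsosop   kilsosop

kimlok ~ simlok — Lulur k corresponds to Riraka s word-initially before a front vowel.
pesob ~ pesop — Lulur b corresponds to Riraka p word-finally.
Applying these to Lulur 'kilsosob':
  kilsosob → silsosob   (k→s word-initially before a front vowel)
  silsosob → silsosop   (b→p word-finally)
So the Riraka cognate is 'silsosop'.

silsosop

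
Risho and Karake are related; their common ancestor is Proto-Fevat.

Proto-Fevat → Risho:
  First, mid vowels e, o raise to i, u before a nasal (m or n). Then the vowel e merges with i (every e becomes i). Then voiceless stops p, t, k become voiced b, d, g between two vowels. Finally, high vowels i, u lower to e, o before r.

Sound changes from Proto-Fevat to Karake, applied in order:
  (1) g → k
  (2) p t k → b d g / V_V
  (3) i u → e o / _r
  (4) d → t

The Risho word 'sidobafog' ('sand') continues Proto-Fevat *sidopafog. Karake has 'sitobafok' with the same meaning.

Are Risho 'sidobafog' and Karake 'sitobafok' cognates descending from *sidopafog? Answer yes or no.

Derive the expected Karake reflex of *sidopafog:
Karake: *sidopafog > sidopafok > sidobafok > sitobafok  (by unconditioned shift, intervocalic voicing, unconditioned shift)
Karake 'sitobafok' matches the regular reflex exactly, so the pair is cognate.

yes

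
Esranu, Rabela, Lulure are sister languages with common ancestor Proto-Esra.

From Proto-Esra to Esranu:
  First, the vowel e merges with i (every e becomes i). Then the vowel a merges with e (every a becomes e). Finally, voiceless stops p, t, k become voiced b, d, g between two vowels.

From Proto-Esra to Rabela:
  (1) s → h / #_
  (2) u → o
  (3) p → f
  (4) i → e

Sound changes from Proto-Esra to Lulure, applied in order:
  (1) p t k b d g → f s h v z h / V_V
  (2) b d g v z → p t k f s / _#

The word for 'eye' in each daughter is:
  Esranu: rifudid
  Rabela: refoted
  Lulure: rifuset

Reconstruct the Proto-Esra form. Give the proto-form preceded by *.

*rifuted

Position 2: Esranu has i, Rabela has e, Lulure has i. Lulure preserves i here (none of its changes turn any other segment into i), so the proto-segment is *i.
Position 7: Esranu has d, Rabela has d, Lulure has t. Rabela preserves d here (none of its changes turn any other segment into d), so the proto-segment is *d.
Continuing position by position gives *rifuted; check it forward:
Esranu: start from *rifuted.
  rule 1 (vowel merger): rifuted → rifutid
  rule 2: no change — rifutid
  rule 3 (intervocalic voicing): rifutid → rifudid
  ⇒ Esranu rifudid
Rabela: *rifuted
  rifuted (rule 1 does not apply)
  rifuted → rifoted   [vowel merger]
  rifoted (rule 3 does not apply)
  rifoted → refoted   [vowel merger]
  giving Rabela refoted.
Lulure: *rifuted
  rifuted → rifused   [intervocalic lenition]
  rifused → rifuset   [final devoicing]
  giving Lulure rifuset.
No other proto-form is consistent with every reflex, so the reconstruction is *rifuted.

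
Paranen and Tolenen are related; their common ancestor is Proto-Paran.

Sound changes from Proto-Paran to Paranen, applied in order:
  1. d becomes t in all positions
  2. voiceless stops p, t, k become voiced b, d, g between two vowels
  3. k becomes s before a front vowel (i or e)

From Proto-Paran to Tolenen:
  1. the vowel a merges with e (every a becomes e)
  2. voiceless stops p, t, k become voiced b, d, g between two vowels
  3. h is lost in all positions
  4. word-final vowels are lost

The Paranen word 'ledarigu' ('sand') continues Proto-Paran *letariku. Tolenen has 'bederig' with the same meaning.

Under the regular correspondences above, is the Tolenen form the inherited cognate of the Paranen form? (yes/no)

Derive the expected Tolenen reflex of *letariku:
Tolenen: *letariku
  letariku → leteriku   [vowel merger]
  leteriku → lederigu   [intervocalic voicing]
  lederigu (rule 3 does not apply)
  lederigu → lederig   [apocope]
  giving Tolenen lederig.
The regular Tolenen reflex would be 'lederig', but the attested form is 'bederig'. The correspondence is irregular, so they are not cognates (the Tolenen form has a different source).

no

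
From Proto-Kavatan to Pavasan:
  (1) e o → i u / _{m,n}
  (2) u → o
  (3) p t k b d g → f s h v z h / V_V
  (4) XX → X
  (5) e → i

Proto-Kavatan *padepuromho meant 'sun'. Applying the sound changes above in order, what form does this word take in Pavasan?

paziforomho

Pavasan: start from *padepuromho.
  rule 1 (pre-nasal raising): padepuromho → padepurumho
  rule 2 (vowel merger): padepurumho → padeporomho
  rule 3 (intervocalic lenition): padeporomho → pazeforomho
  rule 4: no change — pazeforomho
  rule 5 (vowel merger): pazeforomho → paziforomho
  ⇒ Pavasan paziforomho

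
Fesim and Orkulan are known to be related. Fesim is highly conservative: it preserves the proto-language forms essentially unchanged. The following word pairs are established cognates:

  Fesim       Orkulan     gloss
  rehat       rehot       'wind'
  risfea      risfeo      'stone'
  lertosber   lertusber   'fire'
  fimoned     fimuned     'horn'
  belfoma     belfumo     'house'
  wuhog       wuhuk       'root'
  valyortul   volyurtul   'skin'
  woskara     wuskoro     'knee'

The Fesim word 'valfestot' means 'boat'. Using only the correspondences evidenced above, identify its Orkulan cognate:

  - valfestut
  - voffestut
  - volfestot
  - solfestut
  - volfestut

rehat ~ rehot, valyortul ~ volyurtul — Fesim a corresponds to Orkulan o after a consonant, before a consonant other than r, m, n, p, b, f, v.
lertosber ~ lertusber, wuhog ~ wuhuk — Fesim o corresponds to Orkulan u after a consonant, before a consonant other than r, m, n, p, b, f, v.
Applying these to Fesim 'valfestot':
  valfestot → volfestot   (a→o after a consonant, before a consonant other than r, m, n, p, b, f, v)
  volfestot → volfestut   (o→u after a consonant, before a consonant other than r, m, n, p, b, f, v)
So the Orkulan cognate is 'volfestut'.

volfestut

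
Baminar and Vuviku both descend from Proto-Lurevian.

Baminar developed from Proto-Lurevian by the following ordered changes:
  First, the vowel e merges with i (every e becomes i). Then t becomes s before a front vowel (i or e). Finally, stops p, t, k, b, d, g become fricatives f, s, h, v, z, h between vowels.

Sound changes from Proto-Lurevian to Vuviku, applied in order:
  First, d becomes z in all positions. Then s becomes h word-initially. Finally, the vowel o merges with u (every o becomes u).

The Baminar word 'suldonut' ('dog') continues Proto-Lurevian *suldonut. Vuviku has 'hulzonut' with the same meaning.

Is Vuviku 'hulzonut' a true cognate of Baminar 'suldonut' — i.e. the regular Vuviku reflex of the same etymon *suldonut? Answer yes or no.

no

Derive the expected Vuviku reflex of *suldonut:
Vuviku: start from *suldonut.
  rule 1 (unconditioned shift): suldonut → sulzonut
  rule 2 (debuccalisation): sulzonut → hulzonut
  rule 3 (vowel merger): hulzonut → hulzunut
  ⇒ Vuviku hulzunut
The regular Vuviku reflex would be 'hulzunut', but the attested form is 'hulzonut'. The correspondence is irregular, so they are not cognates (the Vuviku form has a different source).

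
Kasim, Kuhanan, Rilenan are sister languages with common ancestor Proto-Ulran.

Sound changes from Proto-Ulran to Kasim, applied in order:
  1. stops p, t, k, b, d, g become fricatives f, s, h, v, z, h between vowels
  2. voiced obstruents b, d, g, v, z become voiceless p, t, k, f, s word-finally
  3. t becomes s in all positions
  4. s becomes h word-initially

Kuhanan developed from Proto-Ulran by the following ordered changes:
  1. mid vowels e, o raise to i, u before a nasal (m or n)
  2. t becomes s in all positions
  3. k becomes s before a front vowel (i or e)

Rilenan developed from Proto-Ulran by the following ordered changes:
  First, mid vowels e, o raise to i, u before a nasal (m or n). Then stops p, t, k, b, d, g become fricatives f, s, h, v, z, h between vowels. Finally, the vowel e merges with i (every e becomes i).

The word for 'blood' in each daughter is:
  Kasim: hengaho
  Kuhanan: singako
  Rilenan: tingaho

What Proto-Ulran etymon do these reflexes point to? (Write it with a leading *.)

Position 1: Kasim has h, Kuhanan has s, Rilenan has t. Rilenan preserves t here (none of its changes turn any other segment into t), so the proto-segment is *t.
Position 6: Kasim has h, Kuhanan has k, Rilenan has h. Kuhanan preserves k here (none of its changes turn any other segment into k), so the proto-segment is *k.
Position 2: Kasim has e, Kuhanan has i, Rilenan has i. Kasim preserves e here (none of its changes turn any other segment into e), so the proto-segment is *e.
Continuing position by position gives *tengako; check it forward:
Kasim: *tengako > tengaho > sengaho > hengaho  (by intervocalic lenition, unconditioned shift, debuccalisation)
Kuhanan: *tengako
  tengako → tingako   [pre-nasal raising]
  tingako → singako   [unconditioned shift]
  singako (rule 3 does not apply)
  giving Kuhanan singako.
Rilenan: *tengako > tingako > tingaho  (by pre-nasal raising, intervocalic lenition)
*tengako is the unique common source.

*tengako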